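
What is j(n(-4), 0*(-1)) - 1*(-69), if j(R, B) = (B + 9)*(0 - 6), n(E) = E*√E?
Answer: 15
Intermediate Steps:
n(E) = E^(3/2)
j(R, B) = -54 - 6*B (j(R, B) = (9 + B)*(-6) = -54 - 6*B)
j(n(-4), 0*(-1)) - 1*(-69) = (-54 - 0*(-1)) - 1*(-69) = (-54 - 6*0) + 69 = (-54 + 0) + 69 = -54 + 69 = 15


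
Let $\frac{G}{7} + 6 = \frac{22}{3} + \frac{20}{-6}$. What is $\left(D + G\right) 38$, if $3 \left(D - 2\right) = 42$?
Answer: $76$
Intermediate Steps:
$G = -14$ ($G = -42 + 7 \left(\frac{22}{3} + \frac{20}{-6}\right) = -42 + 7 \left(22 \cdot \frac{1}{3} + 20 \left(- \frac{1}{6}\right)\right) = -42 + 7 \left(\frac{22}{3} - \frac{10}{3}\right) = -42 + 7 \cdot 4 = -42 + 28 = -14$)
$D = 16$ ($D = 2 + \frac{1}{3} \cdot 42 = 2 + 14 = 16$)
$\left(D + G\right) 38 = \left(16 - 14\right) 38 = 2 \cdot 38 = 76$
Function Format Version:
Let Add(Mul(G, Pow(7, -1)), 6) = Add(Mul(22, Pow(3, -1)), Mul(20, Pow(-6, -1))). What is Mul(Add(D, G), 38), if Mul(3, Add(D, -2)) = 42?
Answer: 76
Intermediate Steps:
G = -14 (G = Add(-42, Mul(7, Add(Mul(22, Pow(3, -1)), Mul(20, Pow(-6, -1))))) = Add(-42, Mul(7, Add(Mul(22, Rational(1, 3)), Mul(20, Rational(-1, 6))))) = Add(-42, Mul(7, Add(Rational(22, 3), Rational(-10, 3)))) = Add(-42, Mul(7, 4)) = Add(-42, 28) = -14)
D = 16 (D = Add(2, Mul(Rational(1, 3), 42)) = Add(2, 14) = 16)
Mul(Add(D, G), 38) = Mul(Add(16, -14), 38) = Mul(2, 38) = 76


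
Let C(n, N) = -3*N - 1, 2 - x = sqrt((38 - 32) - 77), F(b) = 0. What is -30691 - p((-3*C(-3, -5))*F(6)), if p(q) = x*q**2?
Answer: -30691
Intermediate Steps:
x = 2 - I*sqrt(71) (x = 2 - sqrt((38 - 32) - 77) = 2 - sqrt(6 - 77) = 2 - sqrt(-71) = 2 - I*sqrt(71) ≈ 2.0 - 8.4261*I)
C(n, N) = -1 - 3*N
p(q) = q**2*(2 - I*sqrt(71)) (p(q) = (2 - I*sqrt(71))*q**2 = q**2*(2 - I*sqrt(71)))
-30691 - p((-3*C(-3, -5))*F(6)) = -30691 - (-3*(-1 - 3*(-5))*0)**2*(2 - I*sqrt(71)) = -30691 - (-3*(-1 + 15)*0)**2*(2 - I*sqrt(71)) = -30691 - (-3*14*0)**2*(2 - I*sqrt(71)) = -30691 - (-42*0)**2*(2 - I*sqrt(71)) = -30691 - 0**2*(2 - I*sqrt(71)) = -30691 - 0*(2 - I*sqrt(71)) = -30691 - 1*0 = -30691 + 0 = -30691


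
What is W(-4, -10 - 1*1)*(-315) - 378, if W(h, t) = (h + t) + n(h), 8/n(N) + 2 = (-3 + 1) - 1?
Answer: 4851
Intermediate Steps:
n(N) = -8/5 (n(N) = 8/(-2 + ((-3 + 1) - 1)) = 8/(-2 + (-2 - 1)) = 8/(-2 - 3) = 8/(-5) = 8*(-⅕) = -8/5)
W(h, t) = -8/5 + h + t (W(h, t) = (h + t) - 8/5 = -8/5 + h + t)
W(-4, -10 - 1*1)*(-315) - 378 = (-8/5 - 4 + (-10 - 1*1))*(-315) - 378 = (-8/5 - 4 + (-10 - 1))*(-315) - 378 = (-8/5 - 4 - 11)*(-315) - 378 = -83/5*(-315) - 378 = 5229 - 378 = 4851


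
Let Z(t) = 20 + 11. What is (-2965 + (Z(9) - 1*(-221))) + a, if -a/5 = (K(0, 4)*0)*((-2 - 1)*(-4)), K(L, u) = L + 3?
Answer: -2713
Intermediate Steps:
Z(t) = 31
K(L, u) = 3 + L
a = 0 (a = -5*(3 + 0)*0*(-2 - 1)*(-4) = -5*3*0*(-3*(-4)) = -0*12 = -5*0 = 0)
(-2965 + (Z(9) - 1*(-221))) + a = (-2965 + (31 - 1*(-221))) + 0 = (-2965 + (31 + 221)) + 0 = (-2965 + 252) + 0 = -2713 + 0 = -2713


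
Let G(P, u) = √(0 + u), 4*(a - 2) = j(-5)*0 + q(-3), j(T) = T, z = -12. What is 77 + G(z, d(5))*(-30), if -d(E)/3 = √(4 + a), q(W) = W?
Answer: 77 - 15*I*√2*3^(¾)*7^(¼) ≈ 77.0 - 78.654*I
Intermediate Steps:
a = 5/4 (a = 2 + (-5*0 - 3)/4 = 2 + (0 - 3)/4 = 2 + (¼)*(-3) = 2 - ¾ = 5/4 ≈ 1.2500)
d(E) = -3*√21/2 (d(E) = -3*√(4 + 5/4) = -3*√21/2)
G(P, u) = √u
77 + G(z, d(5))*(-30) = 77 + √(-3*√21/2)*(-30) = 77 + (I*3^(¾)*(√2*7^(¼))/2)*(-30) = 77 - 15*I*√2*3^(¾)*7^(¼)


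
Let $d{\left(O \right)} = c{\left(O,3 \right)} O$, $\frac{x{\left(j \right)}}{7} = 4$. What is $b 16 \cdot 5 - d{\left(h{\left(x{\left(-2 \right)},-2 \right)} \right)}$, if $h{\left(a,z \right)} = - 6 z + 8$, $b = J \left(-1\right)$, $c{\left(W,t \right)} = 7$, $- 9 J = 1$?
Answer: $- \frac{1180}{9} \approx -131.11$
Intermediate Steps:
$J = - \frac{1}{9}$ ($J = \left(- \frac{1}{9}\right) 1 = - \frac{1}{9} \approx -0.11111$)
$x{\left(j \right)} = 28$ ($x{\left(j \right)} = 7 \cdot 4 = 28$)
$b = \frac{1}{9}$ ($b = \left(- \frac{1}{9}\right) \left(-1\right) = \frac{1}{9} \approx 0.11111$)
$h{\left(a,z \right)} = 8 - 6 z$
$d{\left(O \right)} = 7 O$
$b 16 \cdot 5 - d{\left(h{\left(x{\left(-2 \right)},-2 \right)} \right)} = \frac{1}{9} \cdot 16 \cdot 5 - 7 \left(8 - -12\right) = \frac{16}{9} \cdot 5 - 7 \left(8 + 12\right) = \frac{80}{9} - 7 \cdot 20 = \frac{80}{9} - 140 = - \frac{1180}{9}$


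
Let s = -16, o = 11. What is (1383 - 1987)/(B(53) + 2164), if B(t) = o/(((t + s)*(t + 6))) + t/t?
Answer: -659266/2363103 ≈ -0.27898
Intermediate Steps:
B(t) = 1 + 11/((-16 + t)*(6 + t)) (B(t) = 11/(((t - 16)*(t + 6))) + t/t = 11/(((-16 + t)*(6 + t))) + 1 = 11*(1/((-16 + t)*(6 + t))) + 1 = 11/((-16 + t)*(6 + t)) + 1 = 1 + 11/((-16 + t)*(6 + t)))
(1383 - 1987)/(B(53) + 2164) = (1383 - 1987)/((85 - 1*53² + 10*53)/(96 - 1*53² + 10*53) + 2164) = -604/((85 - 1*2809 + 530)/(96 - 1*2809 + 530) + 2164) = -604/((85 - 2809 + 530)/(96 - 2809 + 530) + 2164) = -604/(-2194/(-2183) + 2164) = -604/(-1/2183*(-2194) + 2164) = -604/(2194/2183 + 2164) = -604/4726206/2183 = -604*2183/4726206 = -659266/2363103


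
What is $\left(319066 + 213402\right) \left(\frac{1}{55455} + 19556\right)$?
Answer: $\frac{577449821587108}{55455} \approx 1.0413 \cdot 10^{10}$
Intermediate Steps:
$\left(319066 + 213402\right) \left(\frac{1}{55455} + 19556\right) = 532468 \left(\frac{1}{55455} + 19556\right) = 532468 \cdot \frac{1084477981}{55455} = \frac{577449821587108}{55455}$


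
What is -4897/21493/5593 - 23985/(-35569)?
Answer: 2883071039372/4275761903581 ≈ 0.67428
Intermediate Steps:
-4897/21493/5593 - 23985/(-35569) = -4897*1/21493*(1/5593) - 23985*(-1/35569) = -4897/21493*1/5593 + 23985/35569 = -4897/120210349 + 23985/35569 = 2883071039372/4275761903581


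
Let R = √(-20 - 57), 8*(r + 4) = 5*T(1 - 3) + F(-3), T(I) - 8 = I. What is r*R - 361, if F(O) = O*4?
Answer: -361 - 7*I*√77/4 ≈ -361.0 - 15.356*I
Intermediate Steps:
F(O) = 4*O
T(I) = 8 + I
r = -7/4 (r = -4 + (5*(8 + (1 - 3)) + 4*(-3))/8 = -4 + (5*(8 - 2) - 12)/8 = -4 + (5*6 - 12)/8 = -4 + (30 - 12)/8 = -4 + (⅛)*18 = -4 + 9/4 = -7/4 ≈ -1.7500)
R = I*√77 (R = √(-77) = I*√77 ≈ 8.775*I)
r*R - 361 = -7*I*√77/4 - 361 = -361 - 7*I*√77/4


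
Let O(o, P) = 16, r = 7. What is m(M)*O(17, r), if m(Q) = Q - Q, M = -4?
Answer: 0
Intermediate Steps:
m(Q) = 0
m(M)*O(17, r) = 0*16 = 0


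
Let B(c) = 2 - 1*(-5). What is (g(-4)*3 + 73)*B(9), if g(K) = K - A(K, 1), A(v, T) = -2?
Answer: 469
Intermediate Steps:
B(c) = 7 (B(c) = 2 + 5 = 7)
g(K) = 2 + K (g(K) = K - 1*(-2) = K + 2 = 2 + K)
(g(-4)*3 + 73)*B(9) = ((2 - 4)*3 + 73)*7 = (-2*3 + 73)*7 = (-6 + 73)*7 = 67*7 = 469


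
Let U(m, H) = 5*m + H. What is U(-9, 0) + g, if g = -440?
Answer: -485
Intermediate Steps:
U(m, H) = H + 5*m
U(-9, 0) + g = (0 + 5*(-9)) - 440 = (0 - 45) - 440 = -45 - 440 = -485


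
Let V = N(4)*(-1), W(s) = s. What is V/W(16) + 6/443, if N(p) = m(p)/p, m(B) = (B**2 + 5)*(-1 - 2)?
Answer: 28293/28352 ≈ 0.99792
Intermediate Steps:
m(B) = -15 - 3*B**2 (m(B) = (5 + B**2)*(-3) = -15 - 3*B**2)
N(p) = (-15 - 3*p**2)/p
V = 63/4 (V = (-15/4 - 3*4)*(-1) = (-15*1/4 - 12)*(-1) = (-15/4 - 12)*(-1) = -63/4*(-1) = 63/4 ≈ 15.750)
V/W(16) + 6/443 = (63/4)/16 + 6/443 = (63/4)*(1/16) + 6*(1/443) = 63/64 + 6/443 = 28293/28352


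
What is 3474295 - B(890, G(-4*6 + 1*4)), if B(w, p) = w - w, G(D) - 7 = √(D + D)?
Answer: 3474295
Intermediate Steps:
G(D) = 7 + √2*√D (G(D) = 7 + √(D + D) = 7 + √(2*D) = 7 + √2*√D)
B(w, p) = 0
3474295 - B(890, G(-4*6 + 1*4)) = 3474295 - 1*0 = 3474295 + 0 = 3474295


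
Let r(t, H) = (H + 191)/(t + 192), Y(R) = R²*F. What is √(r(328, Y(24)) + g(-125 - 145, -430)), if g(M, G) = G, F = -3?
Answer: I*√29267810/260 ≈ 20.808*I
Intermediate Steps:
Y(R) = -3*R² (Y(R) = R²*(-3) = -3*R²)
r(t, H) = (191 + H)/(192 + t)
√(r(328, Y(24)) + g(-125 - 145, -430)) = √((191 - 3*24²)/(192 + 328) - 430) = √((191 - 3*576)/520 - 430) = √((191 - 1728)/520 - 430) = √((1/520)*(-1537) - 430) = √(-1537/520 - 430) = √(-225137/520) = I*√29267810/260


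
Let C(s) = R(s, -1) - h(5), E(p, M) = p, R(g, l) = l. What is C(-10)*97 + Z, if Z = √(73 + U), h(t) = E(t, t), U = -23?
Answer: -582 + 5*√2 ≈ -574.93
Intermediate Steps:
h(t) = t
Z = 5*√2 (Z = √(73 - 23) = √50 = 5*√2 ≈ 7.0711)
C(s) = -6 (C(s) = -1 - 1*5 = -1 - 5 = -6)
C(-10)*97 + Z = -6*97 + 5*√2 = -582 + 5*√2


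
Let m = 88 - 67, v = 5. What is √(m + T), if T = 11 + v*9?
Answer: √77 ≈ 8.7750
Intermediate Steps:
m = 21
T = 56 (T = 11 + 5*9 = 11 + 45 = 56)
√(m + T) = √(21 + 56) = √77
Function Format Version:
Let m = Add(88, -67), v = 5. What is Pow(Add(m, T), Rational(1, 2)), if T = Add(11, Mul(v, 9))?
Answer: Pow(77, Rational(1, 2)) ≈ 8.7750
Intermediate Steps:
m = 21
T = 56 (T = Add(11, Mul(5, 9)) = Add(11, 45) = 56)
Pow(Add(m, T), Rational(1, 2)) = Pow(Add(21, 56), Rational(1, 2)) = Pow(77, Rational(1, 2))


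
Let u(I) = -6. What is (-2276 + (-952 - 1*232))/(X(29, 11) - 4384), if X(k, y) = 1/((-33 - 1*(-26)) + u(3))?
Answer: 44980/56993 ≈ 0.78922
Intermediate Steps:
X(k, y) = -1/13 (X(k, y) = 1/((-33 - 1*(-26)) - 6) = 1/((-33 + 26) - 6) = 1/(-7 - 6) = 1/(-13) = -1/13)
(-2276 + (-952 - 1*232))/(X(29, 11) - 4384) = (-2276 + (-952 - 1*232))/(-1/13 - 4384) = (-2276 + (-952 - 232))/(-56993/13) = (-2276 - 1184)*(-13/56993) = -3460*(-13/56993) = 44980/56993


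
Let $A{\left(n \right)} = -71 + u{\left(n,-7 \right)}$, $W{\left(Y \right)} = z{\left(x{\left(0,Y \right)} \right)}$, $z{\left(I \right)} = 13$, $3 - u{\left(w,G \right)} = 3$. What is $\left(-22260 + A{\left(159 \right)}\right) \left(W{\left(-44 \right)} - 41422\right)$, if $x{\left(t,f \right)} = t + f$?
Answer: $924704379$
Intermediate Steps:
$x{\left(t,f \right)} = f + t$
$u{\left(w,G \right)} = 0$ ($u{\left(w,G \right)} = 3 - 3 = 0$)
$W{\left(Y \right)} = 13$
$A{\left(n \right)} = -71$ ($A{\left(n \right)} = -71 + 0 = -71$)
$\left(-22260 + A{\left(159 \right)}\right) \left(W{\left(-44 \right)} - 41422\right) = \left(-22260 - 71\right) \left(13 - 41422\right) = \left(-22331\right) \left(-41409\right) = 924704379$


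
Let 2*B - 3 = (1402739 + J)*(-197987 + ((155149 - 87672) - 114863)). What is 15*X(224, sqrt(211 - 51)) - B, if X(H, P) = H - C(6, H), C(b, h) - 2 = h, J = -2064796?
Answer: -81225456162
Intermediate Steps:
C(b, h) = 2 + h
X(H, P) = -2 (X(H, P) = H - (2 + H) = H + (-2 - H) = -2)
B = 81225456132 (B = 3/2 + ((1402739 - 2064796)*(-197987 + ((155149 - 87672) - 114863)))/2 = 3/2 + (-662057*(-197987 + (67477 - 114863)))/2 = 3/2 + (-662057*(-197987 - 47386))/2 = 3/2 + (-662057*(-245373))/2 = 3/2 + (1/2)*162450912261 = 3/2 + 162450912261/2 = 81225456132)
15*X(224, sqrt(211 - 51)) - B = 15*(-2) - 1*81225456132 = -30 - 81225456132 = -81225456162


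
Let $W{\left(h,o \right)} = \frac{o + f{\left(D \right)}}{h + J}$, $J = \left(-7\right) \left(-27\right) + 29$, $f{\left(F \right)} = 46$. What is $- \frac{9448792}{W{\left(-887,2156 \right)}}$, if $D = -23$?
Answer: $\frac{1053540308}{367} \approx 2.8707 \cdot 10^{6}$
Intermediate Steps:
$J = 218$ ($J = 189 + 29 = 218$)
$W{\left(h,o \right)} = \frac{46 + o}{218 + h}$ ($W{\left(h,o \right)} = \frac{o + 46}{h + 218} = \frac{46 + o}{218 + h}$)
$- \frac{9448792}{W{\left(-887,2156 \right)}} = - \frac{9448792}{\frac{1}{218 - 887} \left(46 + 2156\right)} = - \frac{9448792}{\frac{1}{-669} \cdot 2202} = - \frac{9448792}{\left(- \frac{1}{669}\right) 2202} = - \frac{9448792}{- \frac{734}{223}} = \left(-9448792\right) \left(- \frac{223}{734}\right) = \frac{1053540308}{367}$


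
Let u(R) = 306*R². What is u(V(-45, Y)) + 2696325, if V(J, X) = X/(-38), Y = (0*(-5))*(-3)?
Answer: 2696325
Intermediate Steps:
Y = 0 (Y = 0*(-3) = 0)
V(J, X) = -X/38 (V(J, X) = X*(-1/38) = -X/38)
u(V(-45, Y)) + 2696325 = 306*(-1/38*0)² + 2696325 = 306*0² + 2696325 = 306*0 + 2696325 = 0 + 2696325 = 2696325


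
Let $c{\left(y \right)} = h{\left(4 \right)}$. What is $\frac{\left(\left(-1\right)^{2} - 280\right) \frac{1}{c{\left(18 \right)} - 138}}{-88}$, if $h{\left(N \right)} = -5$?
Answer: $- \frac{279}{12584} \approx -0.022171$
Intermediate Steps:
$c{\left(y \right)} = -5$
$\frac{\left(\left(-1\right)^{2} - 280\right) \frac{1}{c{\left(18 \right)} - 138}}{-88} = \frac{\left(\left(-1\right)^{2} - 280\right) \frac{1}{-5 - 138}}{-88} = \frac{1 - 280}{-143} \left(- \frac{1}{88}\right) = \left(-279\right) \left(- \frac{1}{143}\right) \left(- \frac{1}{88}\right) = \frac{279}{143} \left(- \frac{1}{88}\right) = - \frac{279}{12584}$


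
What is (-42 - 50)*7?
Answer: -644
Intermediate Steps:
(-42 - 50)*7 = -92*7 = -644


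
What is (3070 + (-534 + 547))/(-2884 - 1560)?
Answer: -3083/4444 ≈ -0.69374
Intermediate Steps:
(3070 + (-534 + 547))/(-2884 - 1560) = (3070 + 13)/(-4444) = 3083*(-1/4444) = -3083/4444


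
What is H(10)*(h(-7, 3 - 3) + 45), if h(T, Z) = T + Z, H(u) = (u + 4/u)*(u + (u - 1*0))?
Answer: 7904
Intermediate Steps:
H(u) = 2*u*(u + 4/u) (H(u) = (u + 4/u)*(u + (u + 0)) = (u + 4/u)*(u + u) = (u + 4/u)*(2*u) = 2*u*(u + 4/u))
H(10)*(h(-7, 3 - 3) + 45) = (8 + 2*10²)*((-7 + (3 - 3)) + 45) = (8 + 2*100)*((-7 + 0) + 45) = (8 + 200)*(-7 + 45) = 208*38 = 7904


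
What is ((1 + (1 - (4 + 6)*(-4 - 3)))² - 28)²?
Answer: 26584336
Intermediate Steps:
((1 + (1 - (4 + 6)*(-4 - 3)))² - 28)² = ((1 + (1 - 10*(-7)))² - 28)² = ((1 + (1 - 1*(-70)))² - 28)² = ((1 + (1 + 70))² - 28)² = ((1 + 71)² - 28)² = (72² - 28)² = (5184 - 28)² = 5156² = 26584336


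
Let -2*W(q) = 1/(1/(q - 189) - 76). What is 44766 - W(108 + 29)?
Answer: 176959972/3953 ≈ 44766.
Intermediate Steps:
W(q) = -1/(2*(-76 + 1/(-189 + q))) (W(q) = -1/(2*(1/(q - 189) - 76)) = -1/(2*(1/(-189 + q) - 76)) = -1/(2*(-76 + 1/(-189 + q))))
44766 - W(108 + 29) = 44766 - (-189 + (108 + 29))/(2*(-14365 + 76*(108 + 29))) = 44766 - (-189 + 137)/(2*(-14365 + 76*137)) = 44766 - (-52)/(2*(-14365 + 10412)) = 44766 - (-52)/(2*(-3953)) = 44766 - (-1)*(-52)/(2*3953) = 44766 - 1*26/3953 = 44766 - 26/3953 = 176959972/3953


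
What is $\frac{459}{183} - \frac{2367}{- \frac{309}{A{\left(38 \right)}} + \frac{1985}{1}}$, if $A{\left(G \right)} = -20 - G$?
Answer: $\frac{9287721}{7041779} \approx 1.3189$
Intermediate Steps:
$\frac{459}{183} - \frac{2367}{- \frac{309}{A{\left(38 \right)}} + \frac{1985}{1}} = \frac{459}{183} - \frac{2367}{- \frac{309}{-20 - 38} + \frac{1985}{1}} = 459 \cdot \frac{1}{183} - \frac{2367}{- \frac{309}{-20 - 38} + 1985 \cdot 1} = \frac{153}{61} - \frac{2367}{- \frac{309}{-58} + 1985} = \frac{153}{61} - \frac{2367}{\left(-309\right) \left(- \frac{1}{58}\right) + 1985} = \frac{153}{61} - \frac{2367}{\frac{309}{58} + 1985} = \frac{153}{61} - \frac{2367}{\frac{115439}{58}} = \frac{153}{61} - \frac{137286}{115439} = \frac{9287721}{7041779}$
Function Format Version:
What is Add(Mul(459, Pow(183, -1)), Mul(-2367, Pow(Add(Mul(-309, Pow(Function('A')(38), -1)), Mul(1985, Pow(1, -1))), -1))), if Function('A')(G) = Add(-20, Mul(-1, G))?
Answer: Rational(9287721, 7041779) ≈ 1.3189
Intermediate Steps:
Add(Mul(459, Pow(183, -1)), Mul(-2367, Pow(Add(Mul(-309, Pow(Function('A')(38), -1)), Mul(1985, Pow(1, -1))), -1))) = Add(Mul(459, Pow(183, -1)), Mul(-2367, Pow(Add(Mul(-309, Pow(Add(-20, Mul(-1, 38)), -1)), Mul(1985, Pow(1, -1))), -1))) = Add(Mul(459, Rational(1, 183)), Mul(-2367, Pow(Add(Mul(-309, Pow(Add(-20, -38), -1)), Mul(1985, 1)), -1))) = Add(Rational(153, 61), Mul(-2367, Pow(Add(Mul(-309, Pow(-58, -1)), 1985), -1))) = Add(Rational(153, 61), Mul(-2367, Pow(Add(Mul(-309, Rational(-1, 58)), 1985), -1))) = Add(Rational(153, 61), Mul(-2367, Pow(Add(Rational(309, 58), 1985), -1))) = Add(Rational(153, 61), Mul(-2367, Pow(Rational(115439, 58), -1))) = Add(Rational(153, 61), Mul(-2367, Rational(58, 115439))) = Add(Rational(153, 61), Rational(-137286, 115439)) = Rational(9287721, 7041779)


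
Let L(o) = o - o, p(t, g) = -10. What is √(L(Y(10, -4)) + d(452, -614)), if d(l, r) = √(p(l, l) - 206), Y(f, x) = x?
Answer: 6^(¾)*√I ≈ 2.7108 + 2.7108*I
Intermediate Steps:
L(o) = 0
d(l, r) = 6*I*√6 (d(l, r) = √(-10 - 206) = √(-216) = 6*I*√6)
√(L(Y(10, -4)) + d(452, -614)) = √(0 + 6*I*√6) = √(6*I*√6) = 6^(¾)*√I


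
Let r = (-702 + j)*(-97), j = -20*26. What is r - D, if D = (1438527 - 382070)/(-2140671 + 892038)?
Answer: 148006520479/1248633 ≈ 1.1853e+5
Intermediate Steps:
j = -520
D = -1056457/1248633 (D = 1056457/(-1248633) = 1056457*(-1/1248633) = -1056457/1248633 ≈ -0.84609)
r = 118534 (r = (-702 - 520)*(-97) = -1222*(-97) = 118534)
r - D = 118534 - 1*(-1056457/1248633) = 118534 + 1056457/1248633 = 148006520479/1248633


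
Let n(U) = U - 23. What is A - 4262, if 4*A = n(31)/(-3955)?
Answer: -16856212/3955 ≈ -4262.0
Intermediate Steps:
n(U) = -23 + U
A = -2/3955 (A = ((-23 + 31)/(-3955))/4 = (8*(-1/3955))/4 = (1/4)*(-8/3955) = -2/3955 ≈ -0.00050569)
A - 4262 = -2/3955 - 4262 = -16856212/3955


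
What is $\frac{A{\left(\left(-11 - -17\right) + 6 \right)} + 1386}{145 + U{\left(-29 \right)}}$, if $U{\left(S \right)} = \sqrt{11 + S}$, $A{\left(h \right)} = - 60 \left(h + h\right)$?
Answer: $- \frac{7830}{21043} + \frac{162 i \sqrt{2}}{21043} \approx -0.3721 + 0.010887 i$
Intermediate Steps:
$A{\left(h \right)} = - 120 h$ ($A{\left(h \right)} = - 60 \cdot 2 h = - 120 h$)
$\frac{A{\left(\left(-11 - -17\right) + 6 \right)} + 1386}{145 + U{\left(-29 \right)}} = \frac{- 120 \left(\left(-11 - -17\right) + 6\right) + 1386}{145 + \sqrt{11 - 29}} = \frac{- 120 \left(\left(-11 + 17\right) + 6\right) + 1386}{145 + \sqrt{-18}} = \frac{- 120 \left(6 + 6\right) + 1386}{145 + 3 i \sqrt{2}} = \frac{\left(-120\right) 12 + 1386}{145 + 3 i \sqrt{2}} = \frac{-1440 + 1386}{145 + 3 i \sqrt{2}} = - \frac{54}{145 + 3 i \sqrt{2}}$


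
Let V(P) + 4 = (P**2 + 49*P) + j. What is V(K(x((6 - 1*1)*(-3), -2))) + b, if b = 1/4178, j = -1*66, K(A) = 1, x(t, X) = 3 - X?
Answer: -83559/4178 ≈ -20.000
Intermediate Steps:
j = -66
b = 1/4178 ≈ 0.00023935
V(P) = -70 + P**2 + 49*P (V(P) = -4 + ((P**2 + 49*P) - 66) = -4 + (-66 + P**2 + 49*P) = -70 + P**2 + 49*P)
V(K(x((6 - 1*1)*(-3), -2))) + b = (-70 + 1**2 + 49*1) + 1/4178 = (-70 + 1 + 49) + 1/4178 = -20 + 1/4178 = -83559/4178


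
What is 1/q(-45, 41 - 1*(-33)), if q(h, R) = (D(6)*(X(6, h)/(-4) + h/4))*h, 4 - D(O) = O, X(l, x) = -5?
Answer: -1/900 ≈ -0.0011111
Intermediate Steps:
D(O) = 4 - O
q(h, R) = h*(-5/2 - h/2) (q(h, R) = ((4 - 1*6)*(-5/(-4) + h/4))*h = ((4 - 6)*(-5*(-1/4) + h*(1/4)))*h = (-2*(5/4 + h/4))*h = (-5/2 - h/2)*h = h*(-5/2 - h/2))
1/q(-45, 41 - 1*(-33)) = 1/(-1/2*(-45)*(5 - 45)) = 1/(-1/2*(-45)*(-40)) = 1/(-900) = -1/900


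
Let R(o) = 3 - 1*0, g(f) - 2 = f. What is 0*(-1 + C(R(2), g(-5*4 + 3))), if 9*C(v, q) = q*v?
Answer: 0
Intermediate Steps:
g(f) = 2 + f
R(o) = 3 (R(o) = 3 + 0 = 3)
C(v, q) = q*v/9 (C(v, q) = (q*v)/9 = q*v/9)
0*(-1 + C(R(2), g(-5*4 + 3))) = 0*(-1 + (⅑)*(2 + (-5*4 + 3))*3) = 0*(-1 + (⅑)*(2 + (-20 + 3))*3) = 0*(-1 + (⅑)*(2 - 17)*3) = 0*(-1 + (⅑)*(-15)*3) = 0*(-1 - 5) = 0*(-6) = 0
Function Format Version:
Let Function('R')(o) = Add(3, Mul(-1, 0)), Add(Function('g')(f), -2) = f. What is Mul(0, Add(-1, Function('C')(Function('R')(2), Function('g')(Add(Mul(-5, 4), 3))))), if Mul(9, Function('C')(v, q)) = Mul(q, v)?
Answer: 0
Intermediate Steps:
Function('g')(f) = Add(2, f)
Function('R')(o) = 3 (Function('R')(o) = Add(3, 0) = 3)
Function('C')(v, q) = Mul(Rational(1, 9), q, v) (Function('C')(v, q) = Mul(Rational(1, 9), Mul(q, v)) = Mul(Rational(1, 9), q, v))
Mul(0, Add(-1, Function('C')(Function('R')(2), Function('g')(Add(Mul(-5, 4), 3))))) = Mul(0, Add(-1, Mul(Rational(1, 9), Add(2, Add(Mul(-5, 4), 3)), 3))) = Mul(0, Add(-1, Mul(Rational(1, 9), Add(2, Add(-20, 3)), 3))) = Mul(0, Add(-1, Mul(Rational(1, 9), Add(2, -17), 3))) = Mul(0, Add(-1, Mul(Rational(1, 9), -15, 3))) = Mul(0, Add(-1, -5)) = Mul(0, -6) = 0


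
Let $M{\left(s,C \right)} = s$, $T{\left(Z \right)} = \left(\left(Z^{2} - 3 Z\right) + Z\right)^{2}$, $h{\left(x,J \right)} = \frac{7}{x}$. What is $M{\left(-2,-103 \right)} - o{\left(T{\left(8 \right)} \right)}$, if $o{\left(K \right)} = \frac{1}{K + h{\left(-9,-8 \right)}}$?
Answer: $- \frac{41467}{20729} \approx -2.0004$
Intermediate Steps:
$T{\left(Z \right)} = \left(Z^{2} - 2 Z\right)^{2}$
$o{\left(K \right)} = \frac{1}{- \frac{7}{9} + K}$ ($o{\left(K \right)} = \frac{1}{K + \frac{7}{-9}} = \frac{1}{K + 7 \left(- \frac{1}{9}\right)} = \frac{1}{K - \frac{7}{9}} = \frac{1}{- \frac{7}{9} + K}$)
$M{\left(-2,-103 \right)} - o{\left(T{\left(8 \right)} \right)} = -2 - \frac{9}{-7 + 9 \cdot 8^{2} \left(-2 + 8\right)^{2}} = -2 - \frac{9}{-7 + 9 \cdot 64 \cdot 6^{2}} = -2 - \frac{9}{-7 + 9 \cdot 64 \cdot 36} = -2 - \frac{9}{-7 + 9 \cdot 2304} = -2 - \frac{9}{-7 + 20736} = -2 - \frac{9}{20729} = - \frac{41467}{20729}$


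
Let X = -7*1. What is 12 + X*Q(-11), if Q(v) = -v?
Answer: -65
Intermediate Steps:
X = -7
12 + X*Q(-11) = 12 - (-7)*(-11) = 12 - 7*11 = 12 - 77 = -65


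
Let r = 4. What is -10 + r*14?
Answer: 46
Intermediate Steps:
-10 + r*14 = -10 + 4*14 = -10 + 56 = 46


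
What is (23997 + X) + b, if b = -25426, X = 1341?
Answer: -88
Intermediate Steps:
(23997 + X) + b = (23997 + 1341) - 25426 = 25338 - 25426 = -88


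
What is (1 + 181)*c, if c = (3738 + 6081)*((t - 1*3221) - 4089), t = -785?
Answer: -14466234510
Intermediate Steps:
c = -79484805 (c = (3738 + 6081)*((-785 - 1*3221) - 4089) = 9819*((-785 - 3221) - 4089) = 9819*(-4006 - 4089) = 9819*(-8095) = -79484805)
(1 + 181)*c = (1 + 181)*(-79484805) = 182*(-79484805) = -14466234510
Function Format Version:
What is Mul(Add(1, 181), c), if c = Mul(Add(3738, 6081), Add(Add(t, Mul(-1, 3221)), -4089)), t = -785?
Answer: -14466234510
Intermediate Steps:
c = -79484805 (c = Mul(Add(3738, 6081), Add(Add(-785, Mul(-1, 3221)), -4089)) = Mul(9819, Add(Add(-785, -3221), -4089)) = Mul(9819, Add(-4006, -4089)) = Mul(9819, -8095) = -79484805)
Mul(Add(1, 181), c) = Mul(Add(1, 181), -79484805) = Mul(182, -79484805) = -14466234510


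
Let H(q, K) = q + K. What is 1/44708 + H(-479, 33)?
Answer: -19939767/44708 ≈ -446.00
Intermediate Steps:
H(q, K) = K + q
1/44708 + H(-479, 33) = 1/44708 + (33 - 479) = 1/44708 - 446 = -19939767/44708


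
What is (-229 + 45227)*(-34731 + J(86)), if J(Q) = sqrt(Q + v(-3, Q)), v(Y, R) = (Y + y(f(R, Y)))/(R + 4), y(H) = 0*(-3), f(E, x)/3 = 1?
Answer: -1562825538 + 22499*sqrt(77370)/15 ≈ -1.5624e+9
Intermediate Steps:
f(E, x) = 3 (f(E, x) = 3*1 = 3)
y(H) = 0
v(Y, R) = Y/(4 + R) (v(Y, R) = (Y + 0)/(R + 4) = Y/(4 + R))
J(Q) = sqrt(Q - 3/(4 + Q))
(-229 + 45227)*(-34731 + J(86)) = (-229 + 45227)*(-34731 + sqrt((-3 + 86*(4 + 86))/(4 + 86))) = 44998*(-34731 + sqrt((-3 + 86*90)/90)) = 44998*(-34731 + sqrt((-3 + 7740)/90)) = 44998*(-34731 + sqrt((1/90)*7737)) = 44998*(-34731 + sqrt(2579/30)) = 44998*(-34731 + sqrt(77370)/30) = -1562825538 + 22499*sqrt(77370)/15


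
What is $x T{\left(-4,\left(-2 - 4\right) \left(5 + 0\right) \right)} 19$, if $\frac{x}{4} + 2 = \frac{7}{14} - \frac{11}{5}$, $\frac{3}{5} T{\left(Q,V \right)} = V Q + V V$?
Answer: $-478040$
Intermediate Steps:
$T{\left(Q,V \right)} = \frac{5 V^{2}}{3} + \frac{5 Q V}{3}$ ($T{\left(Q,V \right)} = \frac{5 \left(V Q + V V\right)}{3} = \frac{5 \left(Q V + V^{2}\right)}{3} = \frac{5 \left(V^{2} + Q V\right)}{3} = \frac{5 V^{2}}{3} + \frac{5 Q V}{3}$)
$x = - \frac{74}{5}$ ($x = -8 + 4 \left(\frac{7}{14} - \frac{11}{5}\right) = -8 + 4 \left(7 \cdot \frac{1}{14} - \frac{11}{5}\right) = -8 + 4 \left(\frac{1}{2} - \frac{11}{5}\right) = -8 + 4 \left(- \frac{17}{10}\right) = -8 - \frac{34}{5} = - \frac{74}{5} \approx -14.8$)
$x T{\left(-4,\left(-2 - 4\right) \left(5 + 0\right) \right)} 19 = - \frac{74 \frac{5 \left(-2 - 4\right) \left(5 + 0\right) \left(-4 + \left(-2 - 4\right) \left(5 + 0\right)\right)}{3} \cdot 19}{5} = - \frac{74 \frac{5 \left(\left(-6\right) 5\right) \left(-4 - 30\right)}{3} \cdot 19}{5} = - \frac{74 \cdot \frac{5}{3} \left(-30\right) \left(-4 - 30\right) 19}{5} = - \frac{74 \cdot \frac{5}{3} \left(-30\right) \left(-34\right) 19}{5} = - \frac{74 \cdot 1700 \cdot 19}{5} = \left(- \frac{74}{5}\right) 32300 = -478040$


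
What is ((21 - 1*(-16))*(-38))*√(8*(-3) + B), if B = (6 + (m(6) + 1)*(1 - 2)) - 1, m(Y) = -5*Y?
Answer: -1406*√10 ≈ -4446.2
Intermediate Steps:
B = 34 (B = (6 + (-5*6 + 1)*(1 - 2)) - 1 = (6 + (-30 + 1)*(-1)) - 1 = (6 - 29*(-1)) - 1 = (6 + 29) - 1 = 35 - 1 = 34)
((21 - 1*(-16))*(-38))*√(8*(-3) + B) = ((21 - 1*(-16))*(-38))*√(8*(-3) + 34) = ((21 + 16)*(-38))*√(-24 + 34) = (37*(-38))*√10 = -1406*√10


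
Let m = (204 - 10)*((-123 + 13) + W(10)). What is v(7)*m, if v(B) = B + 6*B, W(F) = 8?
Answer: -969612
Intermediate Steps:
v(B) = 7*B
m = -19788 (m = (204 - 10)*((-123 + 13) + 8) = 194*(-110 + 8) = 194*(-102) = -19788)
v(7)*m = (7*7)*(-19788) = 49*(-19788) = -969612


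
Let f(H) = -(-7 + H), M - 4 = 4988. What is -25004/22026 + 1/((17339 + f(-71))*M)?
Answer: -362331560105/319177532544 ≈ -1.1352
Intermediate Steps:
M = 4992 (M = 4 + 4988 = 4992)
f(H) = 7 - H
-25004/22026 + 1/((17339 + f(-71))*M) = -25004/22026 + 1/((17339 + (7 - 1*(-71)))*4992) = -25004*1/22026 + (1/4992)/(17339 + (7 + 71)) = -12502/11013 + (1/4992)/(17339 + 78) = -12502/11013 + (1/4992)/17417 = -12502/11013 + (1/17417)*(1/4992) = -12502/11013 + 1/86945664 = -362331560105/319177532544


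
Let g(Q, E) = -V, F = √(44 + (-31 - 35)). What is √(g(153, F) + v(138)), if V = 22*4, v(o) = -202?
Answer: I*√290 ≈ 17.029*I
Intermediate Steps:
F = I*√22 (F = √(44 - 66) = √(-22) = I*√22 ≈ 4.6904*I)
V = 88
g(Q, E) = -88 (g(Q, E) = -1*88 = -88)
√(g(153, F) + v(138)) = √(-88 - 202) = √(-290) = I*√290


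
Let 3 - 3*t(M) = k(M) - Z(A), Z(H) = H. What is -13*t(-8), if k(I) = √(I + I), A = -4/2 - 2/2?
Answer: 52*I/3 ≈ 17.333*I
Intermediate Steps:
A = -3 (A = -4*½ - 2*½ = -2 - 1 = -3)
k(I) = √2*√I (k(I) = √(2*I) = √2*√I)
t(M) = -√2*√M/3 (t(M) = 1 - (√2*√M - 1*(-3))/3 = 1 - (√2*√M + 3)/3 = 1 - (3 + √2*√M)/3 = 1 + (-1 - √2*√M/3) = -√2*√M/3)
-13*t(-8) = -(-13)*√2*√(-8)/3 = -(-13)*√2*2*I*√2/3 = -(-52)*I/3 = 52*I/3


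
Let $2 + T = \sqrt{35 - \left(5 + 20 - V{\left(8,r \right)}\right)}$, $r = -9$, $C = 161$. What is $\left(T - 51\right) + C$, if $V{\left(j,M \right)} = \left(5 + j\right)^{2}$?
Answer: $108 + \sqrt{179} \approx 121.38$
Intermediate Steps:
$T = -2 + \sqrt{179}$ ($T = -2 + \sqrt{35 - \left(5 + 20 - \left(5 + 8\right)^{2}\right)} = -2 + \sqrt{35 + \left(13^{2} - \left(5 + 20\right)\right)} = -2 + \sqrt{35 + \left(169 - 25\right)} = -2 + \sqrt{35 + 144} = -2 + \sqrt{179} \approx 11.379$)
$\left(T - 51\right) + C = \left(\left(-2 + \sqrt{179}\right) - 51\right) + 161 = \left(-53 + \sqrt{179}\right) + 161 = 108 + \sqrt{179}$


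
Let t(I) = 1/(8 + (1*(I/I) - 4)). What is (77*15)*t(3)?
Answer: 231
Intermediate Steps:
t(I) = ⅕ (t(I) = 1/(8 + (1*1 - 4)) = 1/(8 + (1 - 4)) = 1/(8 - 3) = 1/5 = ⅕)
(77*15)*t(3) = (77*15)*(⅕) = 1155*(⅕) = 231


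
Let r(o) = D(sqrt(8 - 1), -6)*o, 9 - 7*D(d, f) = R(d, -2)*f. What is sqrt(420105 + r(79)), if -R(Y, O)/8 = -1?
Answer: sqrt(20616666)/7 ≈ 648.65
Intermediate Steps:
R(Y, O) = 8 (R(Y, O) = -8*(-1) = 8)
D(d, f) = 9/7 - 8*f/7
r(o) = 57*o/7 (r(o) = (9/7 - 8/7*(-6))*o = (9/7 + 48/7)*o = 57*o/7)
sqrt(420105 + r(79)) = sqrt(420105 + (57/7)*79) = sqrt(420105 + 4503/7) = sqrt(2945238/7) = sqrt(20616666)/7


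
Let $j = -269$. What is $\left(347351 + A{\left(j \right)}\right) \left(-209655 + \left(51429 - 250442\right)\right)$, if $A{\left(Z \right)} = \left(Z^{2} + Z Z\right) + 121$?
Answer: $-201143937592$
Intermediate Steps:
$A{\left(Z \right)} = 121 + 2 Z^{2}$ ($A{\left(Z \right)} = \left(Z^{2} + Z^{2}\right) + 121 = 2 Z^{2} + 121 = 121 + 2 Z^{2}$)
$\left(347351 + A{\left(j \right)}\right) \left(-209655 + \left(51429 - 250442\right)\right) = \left(347351 + \left(121 + 2 \left(-269\right)^{2}\right)\right) \left(-209655 + \left(51429 - 250442\right)\right) = \left(347351 + \left(121 + 2 \cdot 72361\right)\right) \left(-209655 + \left(51429 - 250442\right)\right) = \left(347351 + \left(121 + 144722\right)\right) \left(-209655 - 199013\right) = \left(347351 + 144843\right) \left(-408668\right) = 492194 \left(-408668\right) = -201143937592$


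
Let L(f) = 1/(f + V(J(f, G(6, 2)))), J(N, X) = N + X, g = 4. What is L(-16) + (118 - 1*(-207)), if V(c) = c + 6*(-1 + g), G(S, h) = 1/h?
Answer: 8773/27 ≈ 324.93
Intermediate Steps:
V(c) = 18 + c (V(c) = c + 6*(-1 + 4) = c + 6*3 = c + 18 = 18 + c)
L(f) = 1/(37/2 + 2*f) (L(f) = 1/(f + (18 + (f + 1/2))) = 1/(f + (18 + (1/2 + f))) = 1/(f + (37/2 + f)) = 1/(37/2 + 2*f))
L(-16) + (118 - 1*(-207)) = 2/(37 + 4*(-16)) + (118 - 1*(-207)) = 2/(37 - 64) + (118 + 207) = 2/(-27) + 325 = 2*(-1/27) + 325 = -2/27 + 325 = 8773/27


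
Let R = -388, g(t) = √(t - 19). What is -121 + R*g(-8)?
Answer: -121 - 1164*I*√3 ≈ -121.0 - 2016.1*I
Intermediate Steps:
g(t) = √(-19 + t)
-121 + R*g(-8) = -121 - 388*√(-19 - 8) = -121 - 1164*I*√3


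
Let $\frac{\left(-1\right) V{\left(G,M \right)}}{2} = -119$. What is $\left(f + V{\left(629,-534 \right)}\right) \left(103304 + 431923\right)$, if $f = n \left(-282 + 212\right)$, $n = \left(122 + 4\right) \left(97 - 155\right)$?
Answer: $273928108146$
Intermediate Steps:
$n = -7308$ ($n = 126 \left(-58\right) = -7308$)
$V{\left(G,M \right)} = 238$ ($V{\left(G,M \right)} = \left(-2\right) \left(-119\right) = 238$)
$f = 511560$ ($f = - 7308 \left(-282 + 212\right) = \left(-7308\right) \left(-70\right) = 511560$)
$\left(f + V{\left(629,-534 \right)}\right) \left(103304 + 431923\right) = \left(511560 + 238\right) \left(103304 + 431923\right) = 511798 \cdot 535227 = 273928108146$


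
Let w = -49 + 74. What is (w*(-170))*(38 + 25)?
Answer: -267750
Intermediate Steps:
w = 25
(w*(-170))*(38 + 25) = (25*(-170))*(38 + 25) = -4250*63 = -267750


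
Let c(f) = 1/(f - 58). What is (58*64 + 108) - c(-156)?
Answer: 817481/214 ≈ 3820.0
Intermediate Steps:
c(f) = 1/(-58 + f)
(58*64 + 108) - c(-156) = (58*64 + 108) - 1/(-58 - 156) = (3712 + 108) - 1/(-214) = 3820 - 1*(-1/214) = 3820 + 1/214 = 817481/214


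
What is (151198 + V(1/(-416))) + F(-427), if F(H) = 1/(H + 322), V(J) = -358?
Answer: 15838199/105 ≈ 1.5084e+5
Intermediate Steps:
F(H) = 1/(322 + H)
(151198 + V(1/(-416))) + F(-427) = (151198 - 358) + 1/(322 - 427) = 150840 + 1/(-105) = 150840 - 1/105 = 15838199/105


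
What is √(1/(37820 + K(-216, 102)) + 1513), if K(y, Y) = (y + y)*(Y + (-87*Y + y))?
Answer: √5814226999260771/1960318 ≈ 38.897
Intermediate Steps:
K(y, Y) = 2*y*(y - 86*Y) (K(y, Y) = (2*y)*(Y + (y - 87*Y)) = (2*y)*(y - 86*Y) = 2*y*(y - 86*Y))
√(1/(37820 + K(-216, 102)) + 1513) = √(1/(37820 + 2*(-216)*(-216 - 86*102)) + 1513) = √(1/(37820 + 2*(-216)*(-216 - 8772)) + 1513) = √(1/(37820 + 2*(-216)*(-8988)) + 1513) = √(1/(37820 + 3882816) + 1513) = √(1/3920636 + 1513) = √(5931922269/3920636) = √5814226999260771/1960318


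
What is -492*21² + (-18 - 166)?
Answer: -217156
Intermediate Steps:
-492*21² + (-18 - 166) = -492*441 - 184 = -216972 - 184 = -217156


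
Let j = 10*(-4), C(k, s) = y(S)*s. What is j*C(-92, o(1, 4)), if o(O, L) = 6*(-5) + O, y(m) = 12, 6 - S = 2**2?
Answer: 13920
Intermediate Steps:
S = 2 (S = 6 - 1*2**2 = 6 - 1*4 = 6 - 4 = 2)
o(O, L) = -30 + O
C(k, s) = 12*s
j = -40
j*C(-92, o(1, 4)) = -480*(-30 + 1) = -480*(-29) = -40*(-348) = 13920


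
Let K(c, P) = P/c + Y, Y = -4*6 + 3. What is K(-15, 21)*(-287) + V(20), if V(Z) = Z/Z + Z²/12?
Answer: 96947/15 ≈ 6463.1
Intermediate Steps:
V(Z) = 1 + Z²/12 (V(Z) = 1 + Z²*(1/12) = 1 + Z²/12)
Y = -21 (Y = -24 + 3 = -21)
K(c, P) = -21 + P/c (K(c, P) = P/c - 21 = -21 + P/c)
K(-15, 21)*(-287) + V(20) = (-21 + 21/(-15))*(-287) + (1 + (1/12)*20²) = (-21 + 21*(-1/15))*(-287) + (1 + (1/12)*400) = (-21 - 7/5)*(-287) + (1 + 100/3) = -112/5*(-287) + 103/3 = 32144/5 + 103/3 = 96947/15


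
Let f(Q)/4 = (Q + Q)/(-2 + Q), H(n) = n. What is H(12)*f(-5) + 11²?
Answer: 1327/7 ≈ 189.57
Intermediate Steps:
f(Q) = 8*Q/(-2 + Q) (f(Q) = 4*((Q + Q)/(-2 + Q)) = 4*((2*Q)/(-2 + Q)) = 4*(2*Q/(-2 + Q)) = 8*Q/(-2 + Q))
H(12)*f(-5) + 11² = 12*(8*(-5)/(-2 - 5)) + 11² = 12*(8*(-5)/(-7)) + 121 = 12*(8*(-5)*(-⅐)) + 121 = 12*(40/7) + 121 = 480/7 + 121 = 1327/7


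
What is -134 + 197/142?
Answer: -18831/142 ≈ -132.61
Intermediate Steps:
-134 + 197/142 = -18831/142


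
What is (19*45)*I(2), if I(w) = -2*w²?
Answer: -6840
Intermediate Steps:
(19*45)*I(2) = (19*45)*(-2*2²) = 855*(-2*4) = 855*(-8) = -6840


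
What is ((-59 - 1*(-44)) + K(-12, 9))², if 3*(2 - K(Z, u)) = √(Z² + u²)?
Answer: 324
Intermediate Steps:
K(Z, u) = 2 - √(Z² + u²)/3
((-59 - 1*(-44)) + K(-12, 9))² = ((-59 - 1*(-44)) + (2 - √((-12)² + 9²)/3))² = ((-59 + 44) + (2 - √(144 + 81)/3))² = (-15 + (2 - √225/3))² = (-15 + (2 - ⅓*15))² = (-15 + (2 - 5))² = (-15 - 3)² = (-18)² = 324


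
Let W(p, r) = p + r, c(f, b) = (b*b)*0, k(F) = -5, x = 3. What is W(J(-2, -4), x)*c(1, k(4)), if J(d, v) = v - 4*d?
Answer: 0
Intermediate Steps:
c(f, b) = 0 (c(f, b) = b²*0 = 0)
W(J(-2, -4), x)*c(1, k(4)) = ((-4 - 4*(-2)) + 3)*0 = ((-4 + 8) + 3)*0 = (4 + 3)*0 = 7*0 = 0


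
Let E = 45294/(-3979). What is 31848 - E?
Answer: 126768486/3979 ≈ 31859.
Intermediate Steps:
E = -45294/3979 (E = 45294*(-1/3979) = -45294/3979 ≈ -11.383)
31848 - E = 31848 - 1*(-45294/3979) = 31848 + 45294/3979 = 126768486/3979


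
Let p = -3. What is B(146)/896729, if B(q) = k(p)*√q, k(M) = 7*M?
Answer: -21*√146/896729 ≈ -0.00028297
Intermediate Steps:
B(q) = -21*√q (B(q) = (7*(-3))*√q = -21*√q)
B(146)/896729 = -21*√146/896729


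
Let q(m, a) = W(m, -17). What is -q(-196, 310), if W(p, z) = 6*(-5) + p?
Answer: 226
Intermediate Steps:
W(p, z) = -30 + p
q(m, a) = -30 + m
-q(-196, 310) = -(-30 - 196) = -1*(-226) = 226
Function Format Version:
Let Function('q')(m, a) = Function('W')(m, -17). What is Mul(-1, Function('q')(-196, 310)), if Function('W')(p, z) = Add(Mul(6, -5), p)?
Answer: 226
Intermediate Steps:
Function('W')(p, z) = Add(-30, p)
Function('q')(m, a) = Add(-30, m)
Mul(-1, Function('q')(-196, 310)) = Mul(-1, Add(-30, -196)) = Mul(-1, -226) = 226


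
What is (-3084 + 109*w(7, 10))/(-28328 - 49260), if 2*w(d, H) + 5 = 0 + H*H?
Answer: -4187/155176 ≈ -0.026982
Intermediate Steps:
w(d, H) = -5/2 + H²/2 (w(d, H) = -5/2 + (0 + H*H)/2 = -5/2 + (0 + H²)/2 = -5/2 + H²/2)
(-3084 + 109*w(7, 10))/(-28328 - 49260) = (-3084 + 109*(-5/2 + (½)*10²))/(-28328 - 49260) = (-3084 + 109*(-5/2 + (½)*100))/(-77588) = (-3084 + 109*(-5/2 + 50))*(-1/77588) = (-3084 + 109*(95/2))*(-1/77588) = (-3084 + 10355/2)*(-1/77588) = (4187/2)*(-1/77588) = -4187/155176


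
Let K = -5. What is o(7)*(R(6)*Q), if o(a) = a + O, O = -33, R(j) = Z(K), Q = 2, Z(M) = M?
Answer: 260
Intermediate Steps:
R(j) = -5
o(a) = -33 + a (o(a) = a - 33 = -33 + a)
o(7)*(R(6)*Q) = (-33 + 7)*(-5*2) = -26*(-10) = 260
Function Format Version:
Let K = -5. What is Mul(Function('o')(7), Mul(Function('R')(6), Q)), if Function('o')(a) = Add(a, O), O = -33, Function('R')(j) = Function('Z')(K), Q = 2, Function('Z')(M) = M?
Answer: 260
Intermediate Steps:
Function('R')(j) = -5
Function('o')(a) = Add(-33, a) (Function('o')(a) = Add(a, -33) = Add(-33, a))
Mul(Function('o')(7), Mul(Function('R')(6), Q)) = Mul(Add(-33, 7), Mul(-5, 2)) = Mul(-26, -10) = 260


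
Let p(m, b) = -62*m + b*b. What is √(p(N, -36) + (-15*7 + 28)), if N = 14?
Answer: 3*√39 ≈ 18.735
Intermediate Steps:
p(m, b) = b² - 62*m (p(m, b) = -62*m + b² = b² - 62*m)
√(p(N, -36) + (-15*7 + 28)) = √(((-36)² - 62*14) + (-15*7 + 28)) = √((1296 - 868) + (-105 + 28)) = √(428 - 77) = √351 = 3*√39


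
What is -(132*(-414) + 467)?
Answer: 54181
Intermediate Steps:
-(132*(-414) + 467) = -(-54648 + 467) = -1*(-54181) = 54181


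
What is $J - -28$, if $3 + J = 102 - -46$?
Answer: $173$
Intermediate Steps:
$J = 145$ ($J = -3 + \left(102 - -46\right) = -3 + \left(102 + 46\right) = -3 + 148 = 145$)
$J - -28 = 145 - -28 = 145 + 28 = 173$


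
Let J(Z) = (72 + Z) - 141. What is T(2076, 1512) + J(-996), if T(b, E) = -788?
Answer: -1853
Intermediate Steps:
J(Z) = -69 + Z
T(2076, 1512) + J(-996) = -788 + (-69 - 996) = -788 - 1065 = -1853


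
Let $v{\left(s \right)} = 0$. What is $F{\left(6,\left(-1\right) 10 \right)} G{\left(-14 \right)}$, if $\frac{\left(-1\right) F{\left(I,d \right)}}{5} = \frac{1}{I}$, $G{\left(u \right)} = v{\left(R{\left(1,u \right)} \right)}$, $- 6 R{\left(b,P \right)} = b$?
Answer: $0$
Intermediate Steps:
$R{\left(b,P \right)} = - \frac{b}{6}$
$G{\left(u \right)} = 0$
$F{\left(I,d \right)} = - \frac{5}{I}$
$F{\left(6,\left(-1\right) 10 \right)} G{\left(-14 \right)} = - \frac{5}{6} \cdot 0 = \left(-5\right) \frac{1}{6} \cdot 0 = \left(- \frac{5}{6}\right) 0 = 0$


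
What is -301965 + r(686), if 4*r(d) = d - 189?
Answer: -1207363/4 ≈ -3.0184e+5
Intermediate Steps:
r(d) = -189/4 + d/4 (r(d) = (d - 189)/4 = (-189 + d)/4 = -189/4 + d/4)
-301965 + r(686) = -301965 + (-189/4 + (¼)*686) = -301965 + (-189/4 + 343/2) = -301965 + 497/4 = -1207363/4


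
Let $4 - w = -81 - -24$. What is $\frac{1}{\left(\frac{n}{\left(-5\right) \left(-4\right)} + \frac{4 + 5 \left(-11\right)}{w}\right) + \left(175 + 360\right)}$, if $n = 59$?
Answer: $\frac{1220}{655279} \approx 0.0018618$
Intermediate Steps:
$w = 61$ ($w = 4 - \left(-81 - -24\right) = 4 - \left(-81 + 24\right) = 4 - -57 = 4 + 57 = 61$)
$\frac{1}{\left(\frac{n}{\left(-5\right) \left(-4\right)} + \frac{4 + 5 \left(-11\right)}{w}\right) + \left(175 + 360\right)} = \frac{1}{\left(\frac{59}{\left(-5\right) \left(-4\right)} + \frac{4 + 5 \left(-11\right)}{61}\right) + \left(175 + 360\right)} = \frac{1}{\left(\frac{59}{20} + \left(4 - 55\right) \frac{1}{61}\right) + 535} = \frac{1}{\left(59 \cdot \frac{1}{20} - \frac{51}{61}\right) + 535} = \frac{1}{\left(\frac{59}{20} - \frac{51}{61}\right) + 535} = \frac{1}{\frac{2579}{1220} + 535} = \frac{1}{\frac{655279}{1220}} = \frac{1220}{655279}$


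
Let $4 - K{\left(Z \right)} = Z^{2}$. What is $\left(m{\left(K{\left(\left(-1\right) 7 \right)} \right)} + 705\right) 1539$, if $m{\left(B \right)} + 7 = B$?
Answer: $1004967$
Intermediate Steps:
$K{\left(Z \right)} = 4 - Z^{2}$
$m{\left(B \right)} = -7 + B$
$\left(m{\left(K{\left(\left(-1\right) 7 \right)} \right)} + 705\right) 1539 = \left(\left(-7 + \left(4 - \left(\left(-1\right) 7\right)^{2}\right)\right) + 705\right) 1539 = \left(\left(-7 + \left(4 - \left(-7\right)^{2}\right)\right) + 705\right) 1539 = \left(\left(-7 + \left(4 - 49\right)\right) + 705\right) 1539 = \left(\left(-7 - 45\right) + 705\right) 1539 = \left(-52 + 705\right) 1539 = 653 \cdot 1539 = 1004967$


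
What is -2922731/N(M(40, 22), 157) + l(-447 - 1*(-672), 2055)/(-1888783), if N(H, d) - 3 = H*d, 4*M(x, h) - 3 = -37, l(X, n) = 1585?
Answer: 11040805031891/5029829129 ≈ 2195.1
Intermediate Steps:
M(x, h) = -17/2 (M(x, h) = 3/4 + (1/4)*(-37) = 3/4 - 37/4 = -17/2)
N(H, d) = 3 + H*d
-2922731/N(M(40, 22), 157) + l(-447 - 1*(-672), 2055)/(-1888783) = -2922731/(3 - 17/2*157) + 1585/(-1888783) = -2922731/(3 - 2669/2) + 1585*(-1/1888783) = -2922731/(-2663/2) - 1585/1888783 = -2922731*(-2/2663) - 1585/1888783 = 5845462/2663 - 1585/1888783 = 11040805031891/5029829129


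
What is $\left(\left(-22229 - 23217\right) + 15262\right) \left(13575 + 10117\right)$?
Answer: $-715119328$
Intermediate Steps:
$\left(\left(-22229 - 23217\right) + 15262\right) \left(13575 + 10117\right) = \left(-45446 + 15262\right) 23692 = \left(-30184\right) 23692 = -715119328$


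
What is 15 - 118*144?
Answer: -16977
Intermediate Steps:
15 - 118*144 = 15 - 16992 = -16977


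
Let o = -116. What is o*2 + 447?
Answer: 215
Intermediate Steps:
o*2 + 447 = -116*2 + 447 = -232 + 447 = 215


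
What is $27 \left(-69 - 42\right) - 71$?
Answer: $-3068$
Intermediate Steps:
$27 \left(-69 - 42\right) - 71 = 27 \left(-111\right) - 71 = -2997 - 71 = -3068$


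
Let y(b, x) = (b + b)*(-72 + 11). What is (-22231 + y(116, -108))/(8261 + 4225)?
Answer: -36383/12486 ≈ -2.9139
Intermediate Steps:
y(b, x) = -122*b (y(b, x) = (2*b)*(-61) = -122*b)
(-22231 + y(116, -108))/(8261 + 4225) = (-22231 - 122*116)/(8261 + 4225) = (-22231 - 14152)/12486 = -36383*1/12486 = -36383/12486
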